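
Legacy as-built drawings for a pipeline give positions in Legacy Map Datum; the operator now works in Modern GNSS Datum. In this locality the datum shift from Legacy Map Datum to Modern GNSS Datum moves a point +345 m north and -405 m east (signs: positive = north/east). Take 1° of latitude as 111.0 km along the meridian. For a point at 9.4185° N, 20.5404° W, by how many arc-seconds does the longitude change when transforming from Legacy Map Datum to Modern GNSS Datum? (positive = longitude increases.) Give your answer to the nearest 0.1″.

At latitude 9.4185°, cos φ = 0.986519.
1° of longitude at this latitude = 111.0 × cos φ = 109.50 km, so Δλ = -405.0 / 109503.7 = -0.0036985° = -13.315″.

Δλ = -13.3″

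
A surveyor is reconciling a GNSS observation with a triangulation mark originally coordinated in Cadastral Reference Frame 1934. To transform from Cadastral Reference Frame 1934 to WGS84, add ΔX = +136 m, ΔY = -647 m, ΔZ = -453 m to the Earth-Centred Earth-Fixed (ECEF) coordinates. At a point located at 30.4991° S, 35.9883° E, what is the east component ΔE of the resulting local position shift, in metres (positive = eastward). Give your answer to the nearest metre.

ΔE = -603 m

The local east axis at (φ, λ) is (−sin λ, cos λ, 0), so ΔE = −sin(35.9883°)·136 + cos(35.9883°)·(-647) = -603.43 m.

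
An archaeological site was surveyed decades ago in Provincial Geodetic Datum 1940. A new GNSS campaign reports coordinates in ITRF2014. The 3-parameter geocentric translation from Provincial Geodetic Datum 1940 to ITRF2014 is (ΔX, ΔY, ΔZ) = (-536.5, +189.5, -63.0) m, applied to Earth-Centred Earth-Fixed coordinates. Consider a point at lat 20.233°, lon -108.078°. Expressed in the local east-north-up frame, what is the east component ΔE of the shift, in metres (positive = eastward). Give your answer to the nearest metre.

ΔE = -569 m

The local east axis at (φ, λ) is (−sin λ, cos λ, 0), so ΔE = −sin(-108.078°)·(-536.5) + cos(-108.078°)·189.5 = -568.82 m.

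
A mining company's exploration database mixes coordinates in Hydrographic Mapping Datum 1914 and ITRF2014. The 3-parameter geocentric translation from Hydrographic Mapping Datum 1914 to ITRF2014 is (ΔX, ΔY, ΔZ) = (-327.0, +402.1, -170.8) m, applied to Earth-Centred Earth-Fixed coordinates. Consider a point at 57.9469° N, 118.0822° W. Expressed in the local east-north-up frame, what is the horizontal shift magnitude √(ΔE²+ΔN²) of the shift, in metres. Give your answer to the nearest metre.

The local east axis at (φ, λ) is (−sin λ, cos λ, 0), so ΔE = −sin(-118.0822°)·(-327.0) + cos(-118.0822°)·402.1 = -477.79 m.
The local north axis is (−sin φ cos λ, −sin φ sin λ, cos φ), giving ΔN = -130.465 + 300.681 − 90.644 = 79.57 m.
Horizontal magnitude = √(ΔE² + ΔN²) = √((-477.79)² + 79.57²) = 484.37 m.

484 m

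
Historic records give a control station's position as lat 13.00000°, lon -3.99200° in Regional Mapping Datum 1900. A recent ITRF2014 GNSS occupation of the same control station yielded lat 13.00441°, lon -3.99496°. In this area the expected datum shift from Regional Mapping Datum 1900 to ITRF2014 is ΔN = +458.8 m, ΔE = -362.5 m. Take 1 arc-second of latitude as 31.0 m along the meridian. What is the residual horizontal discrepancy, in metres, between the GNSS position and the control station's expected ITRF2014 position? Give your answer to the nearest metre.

53 m

Observed coordinate differences: Δφ = +0.00441°, Δλ = -0.00296°.
Converting to metres (1° lat = 111600 m, cos φ = 0.974370): observed ΔN = 492.2 m, observed ΔE = -321.9 m.
Subtracting the expected shift leaves a residual of 492.2 − (458.8) = 33.4 m north and -321.9 − (-362.5) = 40.6 m east.
Residual distance = √(33.4² + 40.6²) = 52.6 m.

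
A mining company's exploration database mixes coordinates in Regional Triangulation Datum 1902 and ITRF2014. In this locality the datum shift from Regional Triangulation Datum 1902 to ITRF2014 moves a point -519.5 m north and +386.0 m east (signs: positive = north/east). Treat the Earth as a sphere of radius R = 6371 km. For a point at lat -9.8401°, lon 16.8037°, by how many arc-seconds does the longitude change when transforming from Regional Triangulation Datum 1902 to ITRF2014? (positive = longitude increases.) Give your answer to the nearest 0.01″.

At latitude -9.8401°, cos φ = 0.985289.
One radian of longitude at latitude φ spans R cos φ, so Δλ = ΔE / (R cos φ) = 386.0 / (6371000 × 0.985289) = 6.1492e-05 rad = 12.684″.

Δλ = 12.68″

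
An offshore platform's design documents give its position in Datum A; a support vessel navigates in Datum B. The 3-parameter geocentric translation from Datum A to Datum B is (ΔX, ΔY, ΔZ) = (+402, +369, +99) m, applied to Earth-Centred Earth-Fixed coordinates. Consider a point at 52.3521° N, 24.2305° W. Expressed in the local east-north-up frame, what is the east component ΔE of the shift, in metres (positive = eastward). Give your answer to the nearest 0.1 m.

At φ = 52.3521°, λ = -24.2305°: sin φ = 0.791779, cos φ = 0.610807, sin λ = -0.410409, cos λ = 0.911902.
ΔE = −sin λ·ΔX + cos λ·ΔY = −(-0.410409)·(402) + (0.911902)·(369) = 501.48 m.

ΔE = 501.5 m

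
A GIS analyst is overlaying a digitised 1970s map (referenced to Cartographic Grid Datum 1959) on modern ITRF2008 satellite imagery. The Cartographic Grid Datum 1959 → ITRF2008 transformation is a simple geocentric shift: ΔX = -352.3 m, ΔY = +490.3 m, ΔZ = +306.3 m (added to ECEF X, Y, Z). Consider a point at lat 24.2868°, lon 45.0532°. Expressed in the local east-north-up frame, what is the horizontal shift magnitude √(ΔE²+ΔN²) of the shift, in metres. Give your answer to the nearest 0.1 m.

The local east axis at (φ, λ) is (−sin λ, cos λ, 0), so ΔE = −sin(45.0532°)·(-352.3) + cos(45.0532°)·490.3 = 595.72 m.
The local north axis is (−sin φ cos λ, −sin φ sin λ, cos φ), giving ΔN = 102.366 − 142.729 + 279.192 = 238.83 m.
Horizontal magnitude = √(ΔE² + ΔN²) = √(595.72² + 238.83²) = 641.81 m.

641.8 m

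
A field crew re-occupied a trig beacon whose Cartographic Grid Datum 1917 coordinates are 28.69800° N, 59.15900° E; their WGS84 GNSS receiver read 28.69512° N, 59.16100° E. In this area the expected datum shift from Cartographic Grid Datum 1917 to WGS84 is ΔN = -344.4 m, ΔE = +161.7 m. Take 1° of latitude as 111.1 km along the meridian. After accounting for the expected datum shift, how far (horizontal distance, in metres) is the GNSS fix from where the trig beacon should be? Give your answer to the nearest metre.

41 m

Observed coordinate differences: Δφ = -0.00288°, Δλ = +0.00200°.
Converting to metres (1° lat = 111100 m, cos φ = 0.877163): observed ΔN = -320.0 m, observed ΔE = 194.9 m.
Subtracting the expected shift leaves a residual of -320.0 − (-344.4) = 24.4 m north and 194.9 − (161.7) = 33.2 m east.
Residual distance = √(24.4² + 33.2²) = 41.2 m.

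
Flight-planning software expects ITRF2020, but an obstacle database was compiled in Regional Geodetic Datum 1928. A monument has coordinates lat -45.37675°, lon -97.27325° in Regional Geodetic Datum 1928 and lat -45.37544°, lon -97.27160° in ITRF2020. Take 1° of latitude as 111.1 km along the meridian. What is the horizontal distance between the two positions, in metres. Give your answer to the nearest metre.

194 m

Δφ = -45.37544° − -45.37675° = +0.00131°; Δλ = -97.27160° − -97.27325° = +0.00165°.
ΔN = Δφ × 111100 = 145.5 m; ΔE = Δλ × 111100 × cos(-45.37675°) = +0.00165 × 111100 × 0.702442 = 128.8 m.
Distance = √(ΔE² + ΔN²) = √(128.8² + 145.5²) = 194.3 m.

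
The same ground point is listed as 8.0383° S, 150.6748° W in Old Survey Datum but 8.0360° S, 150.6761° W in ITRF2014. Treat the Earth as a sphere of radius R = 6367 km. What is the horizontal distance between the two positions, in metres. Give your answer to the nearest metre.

Δφ = -8.0360° − -8.0383° = +0.0023°; Δλ = -150.6761° − -150.6748° = -0.0013°.
1° along a meridian = πR/180 = 111125 m.
ΔN = Δφ × 111125 = 255.6 m; ΔE = Δλ × 111125 × cos(-8.0383°) = -0.0013 × 111125 × 0.990175 = -143.0 m.
Distance = √(ΔE² + ΔN²) = √((-143.0)² + 255.6²) = 292.9 m.

293 m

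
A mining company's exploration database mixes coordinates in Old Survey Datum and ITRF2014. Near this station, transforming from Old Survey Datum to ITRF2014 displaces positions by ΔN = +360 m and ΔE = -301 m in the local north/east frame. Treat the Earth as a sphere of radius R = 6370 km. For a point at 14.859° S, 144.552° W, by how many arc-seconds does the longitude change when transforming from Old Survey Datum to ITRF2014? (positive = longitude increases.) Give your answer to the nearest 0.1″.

At latitude -14.859°, cos φ = 0.966560.
One radian of longitude at latitude φ spans R cos φ, so Δλ = ΔE / (R cos φ) = -301.0 / (6370000 × 0.966560) = -4.8888e-05 rad = -10.084″.

Δλ = -10.1″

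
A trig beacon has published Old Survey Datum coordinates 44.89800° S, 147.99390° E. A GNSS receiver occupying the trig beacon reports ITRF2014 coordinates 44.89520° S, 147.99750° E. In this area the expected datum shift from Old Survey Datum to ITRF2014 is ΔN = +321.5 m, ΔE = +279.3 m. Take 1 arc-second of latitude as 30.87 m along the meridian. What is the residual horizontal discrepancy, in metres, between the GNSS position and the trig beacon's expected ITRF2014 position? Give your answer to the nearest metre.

11 m

Observed coordinate differences: Δφ = +0.00280°, Δλ = +0.00360°.
Converting to metres (1° lat = 111132 m, cos φ = 0.708364): observed ΔN = 311.2 m, observed ΔE = 283.4 m.
Subtracting the expected shift leaves a residual of 311.2 − (321.5) = -10.3 m north and 283.4 − (279.3) = 4.1 m east.
Residual distance = √((-10.3)² + 4.1²) = 11.1 m.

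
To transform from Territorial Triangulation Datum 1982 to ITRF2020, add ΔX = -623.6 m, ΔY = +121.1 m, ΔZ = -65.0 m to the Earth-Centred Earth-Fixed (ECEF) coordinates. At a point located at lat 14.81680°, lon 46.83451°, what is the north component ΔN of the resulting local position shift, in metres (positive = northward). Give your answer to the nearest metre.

The local north axis is (−sin φ cos λ, −sin φ sin λ, cos φ), giving ΔN = 109.097 − 22.588 − 62.839 = 23.67 m.

ΔN = 24 m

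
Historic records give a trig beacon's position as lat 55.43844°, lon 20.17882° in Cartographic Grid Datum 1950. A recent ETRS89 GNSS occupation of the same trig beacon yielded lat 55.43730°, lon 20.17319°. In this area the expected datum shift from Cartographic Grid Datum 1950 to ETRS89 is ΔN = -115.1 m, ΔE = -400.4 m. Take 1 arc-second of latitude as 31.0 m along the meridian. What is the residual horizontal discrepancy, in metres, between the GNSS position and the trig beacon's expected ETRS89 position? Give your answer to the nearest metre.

Observed coordinate differences: Δφ = -0.00114°, Δλ = -0.00563°.
Converting to metres (1° lat = 111600 m, cos φ = 0.567291): observed ΔN = -127.2 m, observed ΔE = -356.4 m.
Subtracting the expected shift leaves a residual of -127.2 − (-115.1) = -12.1 m north and -356.4 − (-400.4) = 44.0 m east.
Residual distance = √((-12.1)² + 44.0²) = 45.6 m.

46 m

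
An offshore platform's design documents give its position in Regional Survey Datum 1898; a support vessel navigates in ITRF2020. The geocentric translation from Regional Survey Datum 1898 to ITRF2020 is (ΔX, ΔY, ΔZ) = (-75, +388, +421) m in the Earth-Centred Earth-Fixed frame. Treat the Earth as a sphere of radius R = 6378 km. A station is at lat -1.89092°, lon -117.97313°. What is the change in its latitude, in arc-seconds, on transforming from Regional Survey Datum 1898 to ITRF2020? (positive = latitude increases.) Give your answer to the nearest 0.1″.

Δφ = 13.3″

sin φ = -0.032997, cos φ = 0.999455, sin λ = -0.883168, cos λ = -0.469057.
North component: ΔN = −sin φ cos λ·ΔX − sin φ sin λ·ΔY + cos φ·ΔZ = −(-0.032997)(-0.469057)(-75) − (-0.032997)(-0.883168)(388) + (0.999455)(421) = 410.62 m.
1° of latitude spans πR/180 = 111317 m, so Δφ = 410.62 / 111317 × 3600 = 13.280″.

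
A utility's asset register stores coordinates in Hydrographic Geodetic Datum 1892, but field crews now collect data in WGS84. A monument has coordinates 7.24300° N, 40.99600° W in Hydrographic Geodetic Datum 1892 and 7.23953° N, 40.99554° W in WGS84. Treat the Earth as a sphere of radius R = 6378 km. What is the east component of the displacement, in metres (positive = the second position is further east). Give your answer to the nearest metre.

Δφ = 7.23953° − 7.24300° = -0.00347°; Δλ = -40.99554° − -40.99600° = +0.00046°.
1° along a meridian = πR/180 = 111317 m.
ΔN = Δφ × 111317 = -386.3 m; ΔE = Δλ × 111317 × cos(7.24300°) = +0.00046 × 111317 × 0.992020 = 50.8 m.

ΔE = 51 m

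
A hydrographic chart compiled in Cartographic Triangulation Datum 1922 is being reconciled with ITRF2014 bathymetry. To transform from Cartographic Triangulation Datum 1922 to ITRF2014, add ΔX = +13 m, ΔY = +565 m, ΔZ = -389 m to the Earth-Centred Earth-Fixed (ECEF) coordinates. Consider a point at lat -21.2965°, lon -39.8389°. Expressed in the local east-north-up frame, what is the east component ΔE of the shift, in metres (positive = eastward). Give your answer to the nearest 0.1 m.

At φ = -21.2965°, λ = -39.8389°: sin φ = -0.363194, cos φ = 0.931713, sin λ = -0.640631, cos λ = 0.767849.
ΔE = −sin λ·ΔX + cos λ·ΔY = −(-0.640631)·(13) + (0.767849)·(565) = 442.16 m.

ΔE = 442.2 m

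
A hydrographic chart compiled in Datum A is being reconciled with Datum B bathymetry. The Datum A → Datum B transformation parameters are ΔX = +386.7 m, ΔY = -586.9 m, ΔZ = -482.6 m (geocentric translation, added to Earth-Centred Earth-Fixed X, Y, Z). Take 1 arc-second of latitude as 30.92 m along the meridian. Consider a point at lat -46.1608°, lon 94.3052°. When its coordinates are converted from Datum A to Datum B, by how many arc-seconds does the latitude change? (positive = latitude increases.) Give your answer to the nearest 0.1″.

sin φ = -0.721287, cos φ = 0.692637, sin λ = 0.997178, cos λ = -0.075069.
North component: ΔN = −sin φ cos λ·ΔX − sin φ sin λ·ΔY + cos φ·ΔZ = −(-0.721287)(-0.075069)(386.7) − (-0.721287)(0.997178)(-586.9) + (0.692637)(-482.6) = -777.33 m.
1° of latitude spans 3600 × 30.92 = 111312 m, so Δφ = -777.33 / 111312 × 3600 = -25.140″.

Δφ = -25.1″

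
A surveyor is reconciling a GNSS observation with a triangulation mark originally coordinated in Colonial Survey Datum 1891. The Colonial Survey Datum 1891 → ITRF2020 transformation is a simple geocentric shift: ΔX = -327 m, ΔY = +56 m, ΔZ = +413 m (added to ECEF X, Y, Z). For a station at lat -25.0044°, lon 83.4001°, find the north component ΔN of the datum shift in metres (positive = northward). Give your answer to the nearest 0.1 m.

ΔN = 381.9 m

At φ = -25.0044°, λ = 83.4001°: sin φ = -0.422688, cos φ = 0.906275, sin λ = 0.993373, cos λ = 0.114935.
ΔN = −sin φ cos λ·ΔX − sin φ sin λ·ΔY + cos φ·ΔZ = −(-0.422688)(0.114935)(-327) − (-0.422688)(0.993373)(56) + (0.906275)(413) = 381.92 m.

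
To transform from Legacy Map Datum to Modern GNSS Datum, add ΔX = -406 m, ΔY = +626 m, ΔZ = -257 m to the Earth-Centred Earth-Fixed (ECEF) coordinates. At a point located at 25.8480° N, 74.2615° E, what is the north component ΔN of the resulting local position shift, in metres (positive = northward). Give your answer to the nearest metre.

At φ = 25.8480°, λ = 74.2615°: sin φ = 0.435985, cos φ = 0.899954, sin λ = 0.962510, cos λ = 0.271247.
ΔN = −sin φ cos λ·ΔX − sin φ sin λ·ΔY + cos φ·ΔZ = −(0.435985)(0.271247)(-406) − (0.435985)(0.962510)(626) + (0.899954)(-257) = -445.97 m.

ΔN = -446 m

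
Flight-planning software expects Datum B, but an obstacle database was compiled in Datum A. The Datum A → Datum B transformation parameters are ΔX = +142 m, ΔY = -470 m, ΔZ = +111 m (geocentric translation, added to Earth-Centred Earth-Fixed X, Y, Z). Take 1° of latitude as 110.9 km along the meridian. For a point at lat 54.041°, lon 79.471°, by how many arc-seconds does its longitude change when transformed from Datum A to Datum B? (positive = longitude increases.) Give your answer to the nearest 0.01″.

sin φ = 0.809437, cos φ = 0.587206, sin λ = 0.983163, cos λ = 0.182733.
East component: ΔE = −sin λ·ΔX + cos λ·ΔY = −(0.983163)(142) + (0.182733)(-470) = -225.49 m.
1° of latitude spans 110900 m; at latitude φ, 1° of longitude spans that × cos φ = 65121.2 m, so Δλ = -225.49 / 65121.2 × 3600 = -12.466″.

Δλ = -12.47″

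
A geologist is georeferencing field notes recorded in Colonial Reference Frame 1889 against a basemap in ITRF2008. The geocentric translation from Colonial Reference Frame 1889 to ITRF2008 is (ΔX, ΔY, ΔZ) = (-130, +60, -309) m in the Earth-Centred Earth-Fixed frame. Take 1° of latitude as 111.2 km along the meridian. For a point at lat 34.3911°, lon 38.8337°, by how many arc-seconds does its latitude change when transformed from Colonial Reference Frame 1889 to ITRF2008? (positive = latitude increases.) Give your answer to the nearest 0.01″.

sin φ = 0.564839, cos φ = 0.825201, sin λ = 0.627062, cos λ = 0.778969.
North component: ΔN = −sin φ cos λ·ΔX − sin φ sin λ·ΔY + cos φ·ΔZ = −(0.564839)(0.778969)(-130) − (0.564839)(0.627062)(60) + (0.825201)(-309) = -219.04 m.
1° of latitude spans 111200 m, so Δφ = -219.04 / 111200 × 3600 = -7.091″.

Δφ = -7.09″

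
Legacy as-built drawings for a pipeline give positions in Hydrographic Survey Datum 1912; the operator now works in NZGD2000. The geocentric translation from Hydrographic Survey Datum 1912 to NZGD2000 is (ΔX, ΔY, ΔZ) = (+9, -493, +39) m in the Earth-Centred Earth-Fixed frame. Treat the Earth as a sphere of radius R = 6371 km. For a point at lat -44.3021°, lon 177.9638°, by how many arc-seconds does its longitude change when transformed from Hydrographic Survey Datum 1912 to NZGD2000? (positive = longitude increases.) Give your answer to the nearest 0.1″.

sin φ = -0.698442, cos φ = 0.715667, sin λ = 0.035531, cos λ = -0.999369.
East component: ΔE = −sin λ·ΔX + cos λ·ΔY = −(0.035531)(9) + (-0.999369)(-493) = 492.37 m.
1° of latitude spans πR/180 = 111195 m; at latitude φ, 1° of longitude spans that × cos φ = 79578.6 m, so Δλ = 492.37 / 79578.6 × 3600 = 22.274″.

Δλ = 22.3″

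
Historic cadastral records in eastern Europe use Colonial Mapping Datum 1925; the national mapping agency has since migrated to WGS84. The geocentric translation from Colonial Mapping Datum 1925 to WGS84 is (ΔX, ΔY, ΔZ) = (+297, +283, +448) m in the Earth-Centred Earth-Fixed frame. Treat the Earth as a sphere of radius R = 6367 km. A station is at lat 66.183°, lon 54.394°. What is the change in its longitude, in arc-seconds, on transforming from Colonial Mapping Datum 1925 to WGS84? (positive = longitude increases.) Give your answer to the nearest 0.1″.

sin φ = 0.914840, cos φ = 0.403817, sin λ = 0.813040, cos λ = 0.582208.
East component: ΔE = −sin λ·ΔX + cos λ·ΔY = −(0.813040)(297) + (0.582208)(283) = -76.71 m.
1° of latitude spans πR/180 = 111125 m; at latitude φ, 1° of longitude spans that × cos φ = 44874.2 m, so Δλ = -76.71 / 44874.2 × 3600 = -6.154″.

Δλ = -6.2″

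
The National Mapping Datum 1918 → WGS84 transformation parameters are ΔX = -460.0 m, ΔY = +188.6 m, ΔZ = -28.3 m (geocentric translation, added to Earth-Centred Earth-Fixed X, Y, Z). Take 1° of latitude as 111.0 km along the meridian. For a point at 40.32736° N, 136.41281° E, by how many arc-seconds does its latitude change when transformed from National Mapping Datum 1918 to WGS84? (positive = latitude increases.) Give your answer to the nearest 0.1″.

Δφ = -10.4″

sin φ = 0.647154, cos φ = 0.762359, sin λ = 0.689458, cos λ = -0.724326.
North component: ΔN = −sin φ cos λ·ΔX − sin φ sin λ·ΔY + cos φ·ΔZ = −(0.647154)(-0.724326)(-460.0) − (0.647154)(0.689458)(188.6) + (0.762359)(-28.3) = -321.35 m.
1° of latitude spans 111000 m, so Δφ = -321.35 / 111000 × 3600 = -10.422″.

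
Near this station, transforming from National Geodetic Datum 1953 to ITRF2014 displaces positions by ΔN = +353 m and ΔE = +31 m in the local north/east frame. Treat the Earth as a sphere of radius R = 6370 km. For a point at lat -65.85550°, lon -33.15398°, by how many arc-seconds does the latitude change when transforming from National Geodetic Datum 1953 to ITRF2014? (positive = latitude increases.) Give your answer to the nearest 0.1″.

On a sphere of radius R, 1 rad of latitude = R, so Δφ = ΔN / R = 353.0 / 6370000 = 5.5416e-05 rad = 11.430″.

Δφ = 11.4″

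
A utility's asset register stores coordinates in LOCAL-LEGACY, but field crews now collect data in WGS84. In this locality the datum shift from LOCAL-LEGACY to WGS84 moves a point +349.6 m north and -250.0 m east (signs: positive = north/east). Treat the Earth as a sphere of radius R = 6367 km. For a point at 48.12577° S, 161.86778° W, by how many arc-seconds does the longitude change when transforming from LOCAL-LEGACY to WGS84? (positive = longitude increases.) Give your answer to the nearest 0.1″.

At latitude -48.12577°, cos φ = 0.667498.
One radian of longitude at latitude φ spans R cos φ, so Δλ = ΔE / (R cos φ) = -250.0 / (6367000 × 0.667498) = -5.8824e-05 rad = -12.133″.

Δλ = -12.1″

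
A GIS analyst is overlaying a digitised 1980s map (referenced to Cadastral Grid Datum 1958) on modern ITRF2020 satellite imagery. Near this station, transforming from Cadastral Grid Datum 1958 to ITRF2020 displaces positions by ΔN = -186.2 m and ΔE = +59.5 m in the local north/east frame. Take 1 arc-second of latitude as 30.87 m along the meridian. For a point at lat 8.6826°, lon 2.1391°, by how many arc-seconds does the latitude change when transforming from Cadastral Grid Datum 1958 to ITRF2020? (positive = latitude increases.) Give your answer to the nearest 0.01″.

Δφ = -6.03″

1″ of latitude = 30.87 m, so Δφ = -186.2 / 30.87 = -6.032″.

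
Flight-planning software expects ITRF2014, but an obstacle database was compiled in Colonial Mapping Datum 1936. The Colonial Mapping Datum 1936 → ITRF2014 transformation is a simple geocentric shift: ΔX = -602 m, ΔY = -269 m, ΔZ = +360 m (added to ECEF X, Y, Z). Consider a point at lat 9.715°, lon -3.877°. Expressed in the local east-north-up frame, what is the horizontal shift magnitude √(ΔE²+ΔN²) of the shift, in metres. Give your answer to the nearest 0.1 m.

548.5 m

At φ = 9.715°, λ = -3.877°: sin φ = 0.168747, cos φ = 0.985659, sin λ = -0.067615, cos λ = 0.997712.
ΔE = −sin λ·ΔX + cos λ·ΔY = −(-0.067615)·(-602) + (0.997712)·(-269) = -309.09 m.
ΔN = −sin φ cos λ·ΔX − sin φ sin λ·ΔY + cos φ·ΔZ = −(0.168747)(0.997712)(-602) − (0.168747)(-0.067615)(-269) + (0.985659)(360) = 453.12 m.
Horizontal magnitude = √(ΔE² + ΔN²) = √((-309.09)² + 453.12²) = 548.50 m.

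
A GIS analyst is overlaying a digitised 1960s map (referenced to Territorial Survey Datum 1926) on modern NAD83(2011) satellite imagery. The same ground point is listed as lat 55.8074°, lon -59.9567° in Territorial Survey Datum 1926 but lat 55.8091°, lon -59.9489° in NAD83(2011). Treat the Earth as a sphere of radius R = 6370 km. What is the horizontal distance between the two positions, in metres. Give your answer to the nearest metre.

523 m

Δφ = 55.8091° − 55.8074° = +0.0017°; Δλ = -59.9489° − -59.9567° = +0.0078°.
1° along a meridian = πR/180 = 111177 m.
ΔN = Δφ × 111177 = 189.0 m; ΔE = Δλ × 111177 × cos(55.8074°) = +0.0078 × 111177 × 0.561977 = 487.3 m.
Distance = √(ΔE² + ΔN²) = √(487.3² + 189.0²) = 522.7 m.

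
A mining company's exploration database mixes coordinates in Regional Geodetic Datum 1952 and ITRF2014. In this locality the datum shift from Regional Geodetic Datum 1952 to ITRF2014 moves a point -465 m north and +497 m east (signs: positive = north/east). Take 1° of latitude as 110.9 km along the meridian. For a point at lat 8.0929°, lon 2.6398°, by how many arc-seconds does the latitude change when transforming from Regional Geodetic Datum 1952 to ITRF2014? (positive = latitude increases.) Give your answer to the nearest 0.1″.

Δφ = -15.1″

1° of latitude = 110.9 km, so Δφ = -465.0 / 110900 = -0.0041930° = -15.095″.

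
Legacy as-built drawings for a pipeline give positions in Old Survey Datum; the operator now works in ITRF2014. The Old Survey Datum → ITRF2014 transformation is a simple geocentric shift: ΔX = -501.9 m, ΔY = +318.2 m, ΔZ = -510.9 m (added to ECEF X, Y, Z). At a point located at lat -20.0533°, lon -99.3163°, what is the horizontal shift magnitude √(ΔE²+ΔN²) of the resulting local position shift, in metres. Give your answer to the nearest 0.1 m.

The local east axis at (φ, λ) is (−sin λ, cos λ, 0), so ΔE = −sin(-99.3163°)·(-501.9) + cos(-99.3163°)·318.2 = -546.79 m.
The local north axis is (−sin φ cos λ, −sin φ sin λ, cos φ), giving ΔN = 27.860 − 107.670 − 479.926 = -559.74 m.
Horizontal magnitude = √(ΔE² + ΔN²) = √((-546.79)² + (-559.74)²) = 782.49 m.

782.5 m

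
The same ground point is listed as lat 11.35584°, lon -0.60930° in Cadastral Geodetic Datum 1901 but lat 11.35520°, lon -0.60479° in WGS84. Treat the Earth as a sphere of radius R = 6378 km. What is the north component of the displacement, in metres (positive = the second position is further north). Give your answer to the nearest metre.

Δφ = 11.35520° − 11.35584° = -0.00064°; Δλ = -0.60479° − -0.60930° = +0.00451°.
1° along a meridian = πR/180 = 111317 m.
ΔN = Δφ × 111317 = -71.2 m; ΔE = Δλ × 111317 × cos(11.35584°) = +0.00451 × 111317 × 0.980423 = 492.2 m.

ΔN = -71 m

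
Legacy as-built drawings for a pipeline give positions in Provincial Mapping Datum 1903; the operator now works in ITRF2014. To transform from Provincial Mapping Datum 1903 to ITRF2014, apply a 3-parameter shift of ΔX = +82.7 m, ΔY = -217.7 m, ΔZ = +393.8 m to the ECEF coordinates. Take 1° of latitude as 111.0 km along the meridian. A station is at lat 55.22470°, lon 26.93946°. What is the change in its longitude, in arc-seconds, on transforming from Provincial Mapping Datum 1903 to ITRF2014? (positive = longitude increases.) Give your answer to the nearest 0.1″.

Δλ = -13.2″

sin φ = 0.821395, cos φ = 0.570360, sin λ = 0.453049, cos λ = 0.891486.
East component: ΔE = −sin λ·ΔX + cos λ·ΔY = −(0.453049)(82.7) + (0.891486)(-217.7) = -231.54 m.
1° of latitude spans 111000 m; at latitude φ, 1° of longitude spans that × cos φ = 63309.9 m, so Δλ = -231.54 / 63309.9 × 3600 = -13.166″.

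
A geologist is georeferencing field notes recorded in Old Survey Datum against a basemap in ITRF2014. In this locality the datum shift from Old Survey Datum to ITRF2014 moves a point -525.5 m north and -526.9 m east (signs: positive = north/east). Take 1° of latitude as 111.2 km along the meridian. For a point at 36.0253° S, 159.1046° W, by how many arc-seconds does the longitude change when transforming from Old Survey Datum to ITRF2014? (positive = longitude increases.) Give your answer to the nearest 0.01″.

At latitude -36.0253°, cos φ = 0.808757.
1° of longitude at this latitude = 111.2 × cos φ = 89.93 km, so Δλ = -526.9 / 89933.8 = -0.0058588° = -21.092″.

Δλ = -21.09″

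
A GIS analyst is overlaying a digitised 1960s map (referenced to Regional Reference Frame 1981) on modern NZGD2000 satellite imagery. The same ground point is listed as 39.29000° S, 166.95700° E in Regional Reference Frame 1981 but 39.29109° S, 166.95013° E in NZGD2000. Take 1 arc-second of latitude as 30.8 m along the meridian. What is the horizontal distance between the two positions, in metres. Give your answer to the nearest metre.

Δφ = -39.29109° − -39.29000° = -0.00109°; Δλ = 166.95013° − 166.95700° = -0.00687°.
1° of latitude = 3600 × 30.80 = 110880 m.
ΔN = Δφ × 110880 = -120.9 m; ΔE = Δλ × 110880 × cos(-39.29000°) = -0.00687 × 110880 × 0.773951 = -589.6 m.
Distance = √(ΔE² + ΔN²) = √((-589.6)² + (-120.9)²) = 601.8 m.

602 m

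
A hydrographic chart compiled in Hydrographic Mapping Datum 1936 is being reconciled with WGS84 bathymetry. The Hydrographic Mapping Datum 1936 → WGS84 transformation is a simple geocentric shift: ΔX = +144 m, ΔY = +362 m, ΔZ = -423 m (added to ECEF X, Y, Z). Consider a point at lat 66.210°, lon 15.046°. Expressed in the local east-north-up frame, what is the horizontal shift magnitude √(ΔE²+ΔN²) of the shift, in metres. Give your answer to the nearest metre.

495 m

At φ = 66.210°, λ = 15.046°: sin φ = 0.915030, cos φ = 0.403386, sin λ = 0.259594, cos λ = 0.965718.
ΔE = −sin λ·ΔX + cos λ·ΔY = −(0.259594)·(144) + (0.965718)·(362) = 312.21 m.
ΔN = −sin φ cos λ·ΔX − sin φ sin λ·ΔY + cos φ·ΔZ = −(0.915030)(0.965718)(144) − (0.915030)(0.259594)(362) + (0.403386)(-423) = -383.87 m.
Horizontal magnitude = √(ΔE² + ΔN²) = √(312.21² + (-383.87)²) = 494.80 m.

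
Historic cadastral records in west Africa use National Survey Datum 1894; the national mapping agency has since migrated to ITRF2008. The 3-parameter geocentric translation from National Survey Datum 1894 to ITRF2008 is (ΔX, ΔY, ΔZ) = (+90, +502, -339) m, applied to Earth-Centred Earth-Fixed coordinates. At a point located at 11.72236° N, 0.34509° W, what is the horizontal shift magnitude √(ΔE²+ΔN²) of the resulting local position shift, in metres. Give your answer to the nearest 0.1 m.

612.2 m

At φ = 11.72236°, λ = -0.34509°: sin φ = 0.203169, cos φ = 0.979144, sin λ = -0.006023, cos λ = 0.999982.
ΔE = −sin λ·ΔX + cos λ·ΔY = −(-0.006023)·(90) + (0.999982)·(502) = 502.53 m.
ΔN = −sin φ cos λ·ΔX − sin φ sin λ·ΔY + cos φ·ΔZ = −(0.203169)(0.999982)(90) − (0.203169)(-0.006023)(502) + (0.979144)(-339) = -349.60 m.
Horizontal magnitude = √(ΔE² + ΔN²) = √(502.53² + (-349.60)²) = 612.18 m.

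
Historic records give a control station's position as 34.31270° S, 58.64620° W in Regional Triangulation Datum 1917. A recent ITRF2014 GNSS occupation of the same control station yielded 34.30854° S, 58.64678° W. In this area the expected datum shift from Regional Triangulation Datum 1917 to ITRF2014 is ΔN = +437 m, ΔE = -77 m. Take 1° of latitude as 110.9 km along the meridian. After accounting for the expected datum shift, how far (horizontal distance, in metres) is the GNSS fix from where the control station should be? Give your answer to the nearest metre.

Observed coordinate differences: Δφ = +0.00416°, Δλ = -0.00058°.
Converting to metres (1° lat = 110900 m, cos φ = 0.825973): observed ΔN = 461.3 m, observed ΔE = -53.1 m.
Subtracting the expected shift leaves a residual of 461.3 − (437) = 24.3 m north and -53.1 − (-77) = 23.9 m east.
Residual distance = √(24.3² + 23.9²) = 34.1 m.

34 m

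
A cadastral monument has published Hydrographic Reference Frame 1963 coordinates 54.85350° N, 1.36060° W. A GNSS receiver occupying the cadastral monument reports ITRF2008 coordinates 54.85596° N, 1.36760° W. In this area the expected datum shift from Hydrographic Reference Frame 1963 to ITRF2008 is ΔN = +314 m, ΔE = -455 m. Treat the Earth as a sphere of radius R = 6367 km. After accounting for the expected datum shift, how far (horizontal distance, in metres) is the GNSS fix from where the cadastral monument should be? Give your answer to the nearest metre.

Observed coordinate differences: Δφ = +0.00246°, Δλ = -0.00700°.
Converting to metres (1° lat = 111125 m, cos φ = 0.575669): observed ΔN = 273.4 m, observed ΔE = -447.8 m.
Subtracting the expected shift leaves a residual of 273.4 − (314) = -40.6 m north and -447.8 − (-455) = 7.2 m east.
Residual distance = √((-40.6)² + 7.2²) = 41.3 m.

41 m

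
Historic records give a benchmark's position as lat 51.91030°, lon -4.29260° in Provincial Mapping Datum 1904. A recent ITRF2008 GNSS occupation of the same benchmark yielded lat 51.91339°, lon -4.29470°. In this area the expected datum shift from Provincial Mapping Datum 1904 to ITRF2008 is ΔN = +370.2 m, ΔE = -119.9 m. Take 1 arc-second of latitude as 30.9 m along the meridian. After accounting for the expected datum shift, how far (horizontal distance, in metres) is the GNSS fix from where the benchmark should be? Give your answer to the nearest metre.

36 m

Observed coordinate differences: Δφ = +0.00309°, Δλ = -0.00210°.
Converting to metres (1° lat = 111240 m, cos φ = 0.616894): observed ΔN = 343.7 m, observed ΔE = -144.1 m.
Subtracting the expected shift leaves a residual of 343.7 − (370.2) = -26.5 m north and -144.1 − (-119.9) = -24.2 m east.
Residual distance = √((-26.5)² + (-24.2)²) = 35.9 m.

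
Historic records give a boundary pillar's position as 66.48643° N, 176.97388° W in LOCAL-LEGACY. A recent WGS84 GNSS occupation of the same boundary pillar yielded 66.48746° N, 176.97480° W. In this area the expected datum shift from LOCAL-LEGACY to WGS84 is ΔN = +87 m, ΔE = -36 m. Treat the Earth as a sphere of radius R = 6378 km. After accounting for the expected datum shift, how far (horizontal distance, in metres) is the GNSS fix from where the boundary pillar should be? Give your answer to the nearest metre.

28 m

Observed coordinate differences: Δφ = +0.00103°, Δλ = -0.00092°.
Converting to metres (1° lat = 111317 m, cos φ = 0.398966): observed ΔN = 114.7 m, observed ΔE = -40.9 m.
Subtracting the expected shift leaves a residual of 114.7 − (87) = 27.7 m north and -40.9 − (-36) = -4.9 m east.
Residual distance = √(27.7² + (-4.9)²) = 28.1 m.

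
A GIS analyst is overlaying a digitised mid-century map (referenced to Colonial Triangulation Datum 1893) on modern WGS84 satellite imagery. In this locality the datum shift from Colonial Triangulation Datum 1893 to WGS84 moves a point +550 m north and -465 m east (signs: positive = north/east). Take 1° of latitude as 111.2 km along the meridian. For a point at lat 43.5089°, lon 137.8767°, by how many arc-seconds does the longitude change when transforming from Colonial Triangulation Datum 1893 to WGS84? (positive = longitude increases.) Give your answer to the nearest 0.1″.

Δλ = -20.8″

At latitude 43.5089°, cos φ = 0.725267.
1° of longitude at this latitude = 111.2 × cos φ = 80.65 km, so Δλ = -465.0 / 80649.7 = -0.0057657° = -20.756″.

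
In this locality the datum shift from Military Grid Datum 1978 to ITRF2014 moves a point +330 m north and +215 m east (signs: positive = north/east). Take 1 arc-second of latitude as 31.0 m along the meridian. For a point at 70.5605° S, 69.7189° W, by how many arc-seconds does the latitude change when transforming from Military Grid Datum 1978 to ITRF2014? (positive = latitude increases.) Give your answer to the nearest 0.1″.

1″ of latitude = 31.00 m, so Δφ = 330.0 / 31.00 = 10.645″.

Δφ = 10.6″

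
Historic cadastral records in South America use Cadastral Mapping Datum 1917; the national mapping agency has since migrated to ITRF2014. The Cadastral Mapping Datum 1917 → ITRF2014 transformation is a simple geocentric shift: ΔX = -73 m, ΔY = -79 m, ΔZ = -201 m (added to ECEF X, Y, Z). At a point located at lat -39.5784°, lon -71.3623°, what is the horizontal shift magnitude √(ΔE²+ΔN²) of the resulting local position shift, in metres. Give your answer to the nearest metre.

At φ = -39.5784°, λ = -71.3623°: sin φ = -0.637133, cos φ = 0.770753, sin λ = -0.947558, cos λ = 0.319583.
ΔE = −sin λ·ΔX + cos λ·ΔY = −(-0.947558)·(-73) + (0.319583)·(-79) = -94.42 m.
ΔN = −sin φ cos λ·ΔX − sin φ sin λ·ΔY + cos φ·ΔZ = −(-0.637133)(0.319583)(-73) − (-0.637133)(-0.947558)(-79) + (0.770753)(-201) = -122.09 m.
Horizontal magnitude = √(ΔE² + ΔN²) = √((-94.42)² + (-122.09)²) = 154.34 m.

154 m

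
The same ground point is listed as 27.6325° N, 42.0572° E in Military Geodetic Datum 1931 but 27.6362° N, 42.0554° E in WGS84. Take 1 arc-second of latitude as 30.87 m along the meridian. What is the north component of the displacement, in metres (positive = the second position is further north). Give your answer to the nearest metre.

Δφ = 27.6362° − 27.6325° = +0.0037°; Δλ = 42.0554° − 42.0572° = -0.0018°.
1° of latitude = 3600 × 30.87 = 111132 m.
ΔN = Δφ × 111132 = 411.2 m; ΔE = Δλ × 111132 × cos(27.6325°) = -0.0018 × 111132 × 0.885941 = -177.2 m.

ΔN = 411 m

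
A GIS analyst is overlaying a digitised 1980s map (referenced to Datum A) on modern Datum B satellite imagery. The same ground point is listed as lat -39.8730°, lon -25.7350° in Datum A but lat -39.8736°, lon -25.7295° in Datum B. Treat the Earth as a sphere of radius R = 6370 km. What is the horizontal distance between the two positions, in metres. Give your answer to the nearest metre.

Δφ = -39.8736° − -39.8730° = -0.0006°; Δλ = -25.7295° − -25.7350° = +0.0055°.
1° along a meridian = πR/180 = 111177 m.
ΔN = Δφ × 111177 = -66.7 m; ΔE = Δλ × 111177 × cos(-39.8730°) = +0.0055 × 111177 × 0.767467 = 469.3 m.
Distance = √(ΔE² + ΔN²) = √(469.3² + (-66.7)²) = 474.0 m.

474 m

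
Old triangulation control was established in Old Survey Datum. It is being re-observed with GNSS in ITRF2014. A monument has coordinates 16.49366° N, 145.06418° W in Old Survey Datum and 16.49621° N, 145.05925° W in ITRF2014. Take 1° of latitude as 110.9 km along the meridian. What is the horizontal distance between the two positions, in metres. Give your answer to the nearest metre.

Δφ = 16.49621° − 16.49366° = +0.00255°; Δλ = -145.05925° − -145.06418° = +0.00493°.
ΔN = Δφ × 110900 = 282.8 m; ΔE = Δλ × 110900 × cos(16.49366°) = +0.00493 × 110900 × 0.958851 = 524.2 m.
Distance = √(ΔE² + ΔN²) = √(524.2² + 282.8²) = 595.7 m.

596 m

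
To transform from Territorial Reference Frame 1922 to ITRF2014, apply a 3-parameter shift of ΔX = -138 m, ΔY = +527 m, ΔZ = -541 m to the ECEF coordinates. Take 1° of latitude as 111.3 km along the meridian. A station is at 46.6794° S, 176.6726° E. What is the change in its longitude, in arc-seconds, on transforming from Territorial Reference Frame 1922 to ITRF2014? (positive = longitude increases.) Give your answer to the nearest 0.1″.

Δλ = -24.4″

sin φ = -0.727526, cos φ = 0.686080, sin λ = 0.058041, cos λ = -0.998314.
East component: ΔE = −sin λ·ΔX + cos λ·ΔY = −(0.058041)(-138) + (-0.998314)(527) = -518.10 m.
1° of latitude spans 111300 m; at latitude φ, 1° of longitude spans that × cos φ = 76360.7 m, so Δλ = -518.10 / 76360.7 × 3600 = -24.426″.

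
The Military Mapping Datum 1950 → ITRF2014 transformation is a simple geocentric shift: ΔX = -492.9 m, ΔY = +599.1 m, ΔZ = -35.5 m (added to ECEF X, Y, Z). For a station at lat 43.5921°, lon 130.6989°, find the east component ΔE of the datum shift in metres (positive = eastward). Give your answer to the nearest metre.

ΔE = -17 m

The local east axis at (φ, λ) is (−sin λ, cos λ, 0), so ΔE = −sin(130.6989°)·(-492.9) + cos(130.6989°)·599.1 = -16.97 m.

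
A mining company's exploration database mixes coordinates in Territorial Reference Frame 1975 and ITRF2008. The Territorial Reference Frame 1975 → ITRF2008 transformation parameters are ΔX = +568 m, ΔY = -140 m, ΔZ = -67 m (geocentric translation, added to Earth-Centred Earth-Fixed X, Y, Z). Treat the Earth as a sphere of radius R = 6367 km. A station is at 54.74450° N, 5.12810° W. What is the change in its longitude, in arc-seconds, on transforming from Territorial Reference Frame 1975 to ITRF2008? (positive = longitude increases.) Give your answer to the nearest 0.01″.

sin φ = 0.816586, cos φ = 0.577224, sin λ = -0.089383, cos λ = 0.995997.
East component: ΔE = −sin λ·ΔX + cos λ·ΔY = −(-0.089383)(568) + (0.995997)(-140) = -88.67 m.
1° of latitude spans πR/180 = 111125 m; at latitude φ, 1° of longitude spans that × cos φ = 64144.0 m, so Δλ = -88.67 / 64144.0 × 3600 = -4.976″.

Δλ = -4.98″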